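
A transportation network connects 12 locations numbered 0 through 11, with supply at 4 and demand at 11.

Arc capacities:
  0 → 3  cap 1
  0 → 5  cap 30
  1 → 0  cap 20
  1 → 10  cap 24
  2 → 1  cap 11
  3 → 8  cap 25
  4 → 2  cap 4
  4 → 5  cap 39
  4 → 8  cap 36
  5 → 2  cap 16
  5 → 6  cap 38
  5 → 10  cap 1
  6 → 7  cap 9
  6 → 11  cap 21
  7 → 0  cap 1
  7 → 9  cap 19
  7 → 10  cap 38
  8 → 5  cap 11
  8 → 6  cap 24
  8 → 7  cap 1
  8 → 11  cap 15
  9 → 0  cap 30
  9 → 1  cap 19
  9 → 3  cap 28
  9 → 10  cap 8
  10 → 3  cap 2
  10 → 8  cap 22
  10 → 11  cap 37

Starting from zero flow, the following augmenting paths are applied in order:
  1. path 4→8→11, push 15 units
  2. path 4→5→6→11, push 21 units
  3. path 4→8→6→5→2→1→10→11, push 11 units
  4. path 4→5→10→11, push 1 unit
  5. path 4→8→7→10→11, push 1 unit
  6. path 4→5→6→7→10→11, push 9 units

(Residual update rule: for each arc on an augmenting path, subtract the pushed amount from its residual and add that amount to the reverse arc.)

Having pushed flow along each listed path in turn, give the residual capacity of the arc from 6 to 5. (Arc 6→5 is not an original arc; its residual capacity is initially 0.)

Residual capacity of (6,5): 19

after path 1 (4→8→11, push 15): res(6,5)=0
after path 2 (4→5→6→11, push 21): res(6,5)=21
after path 3 (4→8→6→5→2→1→10→11, push 11): res(6,5)=10
after path 4 (4→5→10→11, push 1): res(6,5)=10
after path 5 (4→8→7→10→11, push 1): res(6,5)=10
after path 6 (4→5→6→7→10→11, push 9): res(6,5)=19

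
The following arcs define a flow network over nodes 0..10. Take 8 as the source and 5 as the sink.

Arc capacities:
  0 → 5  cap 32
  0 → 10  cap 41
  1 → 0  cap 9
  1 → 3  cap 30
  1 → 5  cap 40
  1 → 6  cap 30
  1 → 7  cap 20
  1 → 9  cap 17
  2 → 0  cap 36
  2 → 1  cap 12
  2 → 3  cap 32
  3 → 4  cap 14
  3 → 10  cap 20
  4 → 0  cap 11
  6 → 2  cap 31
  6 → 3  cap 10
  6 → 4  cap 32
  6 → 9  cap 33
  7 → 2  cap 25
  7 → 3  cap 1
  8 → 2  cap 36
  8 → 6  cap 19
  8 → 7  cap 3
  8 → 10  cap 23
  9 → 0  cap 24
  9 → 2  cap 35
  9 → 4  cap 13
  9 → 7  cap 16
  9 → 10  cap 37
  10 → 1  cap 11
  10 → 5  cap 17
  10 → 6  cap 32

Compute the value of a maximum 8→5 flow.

augment #1: 8→10→5 bottleneck 17, total now 17
augment #2: 8→2→0→5 bottleneck 32, total now 49
augment #3: 8→2→1→5 bottleneck 4, total now 53
augment #4: 8→10→1→5 bottleneck 6, total now 59
augment #5: 8→6→2→1→5 bottleneck 8, total now 67
augment #6: 8→6→3→10→1→5 bottleneck 5, total now 72

Maximum flow value: 72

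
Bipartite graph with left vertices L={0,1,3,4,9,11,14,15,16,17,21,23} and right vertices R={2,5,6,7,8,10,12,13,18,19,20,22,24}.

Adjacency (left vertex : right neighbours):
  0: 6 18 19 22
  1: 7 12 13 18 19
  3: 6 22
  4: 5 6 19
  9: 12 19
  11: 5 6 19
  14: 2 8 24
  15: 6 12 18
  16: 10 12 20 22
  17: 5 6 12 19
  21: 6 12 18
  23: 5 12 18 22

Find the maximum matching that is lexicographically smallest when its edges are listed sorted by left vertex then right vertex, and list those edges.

Lex-smallest maximum matching: {(0,6), (1,7), (3,22), (4,5), (9,12), (11,19), (14,2), (15,18), (16,10)}

|M| = 9 (so the lex-smallest maximum matching has 9 edges)
process left vertices in ascending order; for each, take the smallest-labelled available neighbour that still permits 9 edges overall, or leave it unmatched if none does
lex-smallest matching: {0-6, 1-7, 3-22, 4-5, 9-12, 11-19, 14-2, 15-18, 16-10}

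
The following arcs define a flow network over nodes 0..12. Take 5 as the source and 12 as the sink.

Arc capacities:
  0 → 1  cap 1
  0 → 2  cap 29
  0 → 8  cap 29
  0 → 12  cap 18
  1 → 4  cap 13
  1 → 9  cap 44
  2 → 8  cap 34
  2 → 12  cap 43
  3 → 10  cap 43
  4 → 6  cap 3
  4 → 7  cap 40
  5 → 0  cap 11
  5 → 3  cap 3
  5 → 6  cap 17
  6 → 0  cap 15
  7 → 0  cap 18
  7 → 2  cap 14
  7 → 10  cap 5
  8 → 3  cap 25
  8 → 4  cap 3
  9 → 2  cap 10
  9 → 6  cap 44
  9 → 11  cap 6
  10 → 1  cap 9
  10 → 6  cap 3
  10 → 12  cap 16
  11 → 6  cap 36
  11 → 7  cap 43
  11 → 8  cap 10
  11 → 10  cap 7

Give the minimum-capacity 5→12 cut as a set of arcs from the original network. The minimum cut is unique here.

augment #1: 5→0→12 push 11
augment #2: 5→3→10→12 push 3
augment #3: 5→6→0→12 push 7
augment #4: 5→6→0→2→12 push 8
max flow = 29; residual-reachable set from 5 gives S-side
cut edges (S→T): {(5,0), (5,3), (6,0)} total cap 29

Min-cut arcs: {(5,0), (5,3), (6,0)} (total capacity 29)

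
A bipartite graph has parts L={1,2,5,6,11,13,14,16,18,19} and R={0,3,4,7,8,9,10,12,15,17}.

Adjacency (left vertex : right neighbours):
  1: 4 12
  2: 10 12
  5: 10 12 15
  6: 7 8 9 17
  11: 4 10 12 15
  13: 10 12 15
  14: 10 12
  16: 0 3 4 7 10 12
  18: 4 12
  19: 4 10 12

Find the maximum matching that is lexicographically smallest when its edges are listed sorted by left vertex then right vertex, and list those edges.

Lex-smallest maximum matching: {(1,4), (2,10), (5,12), (6,7), (11,15), (16,0)}

|M| = 6 (so the lex-smallest maximum matching has 6 edges)
process left vertices in ascending order; for each, take the smallest-labelled available neighbour that still permits 6 edges overall, or leave it unmatched if none does
lex-smallest matching: {1-4, 2-10, 5-12, 6-7, 11-15, 16-0}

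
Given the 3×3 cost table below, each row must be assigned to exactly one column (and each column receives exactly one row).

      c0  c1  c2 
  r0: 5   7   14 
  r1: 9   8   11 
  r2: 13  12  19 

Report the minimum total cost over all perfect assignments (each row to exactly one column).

Minimum assignment cost: 28

optimal assignment: row0→col0 (cost 5), row1→col2 (cost 11), row2→col1 (cost 12)
total = 5 + 11 + 12 = 28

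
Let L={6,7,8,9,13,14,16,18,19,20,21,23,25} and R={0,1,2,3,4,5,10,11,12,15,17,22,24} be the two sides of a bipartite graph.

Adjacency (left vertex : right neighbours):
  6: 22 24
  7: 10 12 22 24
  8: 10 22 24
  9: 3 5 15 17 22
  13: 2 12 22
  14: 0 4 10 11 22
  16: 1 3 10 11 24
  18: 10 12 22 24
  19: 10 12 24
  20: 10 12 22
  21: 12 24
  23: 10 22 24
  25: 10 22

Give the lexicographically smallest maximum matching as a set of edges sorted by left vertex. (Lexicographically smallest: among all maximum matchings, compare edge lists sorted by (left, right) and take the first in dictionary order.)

|M| = 8 (so the lex-smallest maximum matching has 8 edges)
process left vertices in ascending order; for each, take the smallest-labelled available neighbour that still permits 8 edges overall, or leave it unmatched if none does
lex-smallest matching: {6-22, 7-10, 8-24, 9-3, 13-2, 14-0, 16-1, 18-12}

Lex-smallest maximum matching: {(6,22), (7,10), (8,24), (9,3), (13,2), (14,0), (16,1), (18,12)}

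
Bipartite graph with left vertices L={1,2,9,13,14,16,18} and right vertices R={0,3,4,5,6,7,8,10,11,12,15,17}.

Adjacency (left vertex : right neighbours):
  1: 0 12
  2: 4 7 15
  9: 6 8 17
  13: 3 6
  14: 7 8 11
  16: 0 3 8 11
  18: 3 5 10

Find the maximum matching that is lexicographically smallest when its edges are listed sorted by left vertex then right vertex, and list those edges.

|M| = 7 (so the lex-smallest maximum matching has 7 edges)
process left vertices in ascending order; for each, take the smallest-labelled available neighbour that still permits 7 edges overall, or leave it unmatched if none does
lex-smallest matching: {1-0, 2-4, 9-6, 13-3, 14-7, 16-8, 18-5}

Lex-smallest maximum matching: {(1,0), (2,4), (9,6), (13,3), (14,7), (16,8), (18,5)}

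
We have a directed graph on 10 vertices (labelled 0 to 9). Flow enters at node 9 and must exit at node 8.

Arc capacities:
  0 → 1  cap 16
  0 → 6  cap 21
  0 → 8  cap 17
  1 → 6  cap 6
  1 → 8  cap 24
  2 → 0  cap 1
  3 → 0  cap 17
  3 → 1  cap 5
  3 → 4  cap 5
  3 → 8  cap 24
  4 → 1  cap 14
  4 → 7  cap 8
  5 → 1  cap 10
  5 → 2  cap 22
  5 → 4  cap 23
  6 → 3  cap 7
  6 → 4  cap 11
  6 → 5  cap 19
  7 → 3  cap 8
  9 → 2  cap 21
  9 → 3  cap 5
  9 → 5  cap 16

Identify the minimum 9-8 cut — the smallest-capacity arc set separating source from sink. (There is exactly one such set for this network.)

augment #1: 9→3→8 push 5
augment #2: 9→2→0→8 push 1
augment #3: 9→5→1→8 push 10
augment #4: 9→5→4→1→8 push 6
max flow = 22; residual-reachable set from 9 gives S-side
cut edges (S→T): {(2,0), (9,3), (9,5)} total cap 22

Min-cut arcs: {(2,0), (9,3), (9,5)} (total capacity 22)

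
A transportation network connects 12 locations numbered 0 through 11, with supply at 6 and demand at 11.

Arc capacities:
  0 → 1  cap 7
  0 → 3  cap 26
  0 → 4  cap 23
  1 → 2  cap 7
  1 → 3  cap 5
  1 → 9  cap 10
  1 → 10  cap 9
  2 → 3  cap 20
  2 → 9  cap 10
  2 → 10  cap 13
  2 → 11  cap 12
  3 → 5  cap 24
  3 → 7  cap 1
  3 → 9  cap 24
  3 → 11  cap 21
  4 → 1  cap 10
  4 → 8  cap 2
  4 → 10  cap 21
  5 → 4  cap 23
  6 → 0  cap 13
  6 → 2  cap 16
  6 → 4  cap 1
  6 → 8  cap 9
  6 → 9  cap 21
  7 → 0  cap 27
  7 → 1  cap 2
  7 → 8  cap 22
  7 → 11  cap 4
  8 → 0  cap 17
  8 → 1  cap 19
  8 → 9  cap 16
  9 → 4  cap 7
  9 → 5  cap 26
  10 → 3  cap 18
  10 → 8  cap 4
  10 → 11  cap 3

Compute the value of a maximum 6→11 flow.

Maximum flow value: 37

augment #1: 6→2→11 bottleneck 12, total now 12
augment #2: 6→0→3→11 bottleneck 13, total now 25
augment #3: 6→2→3→11 bottleneck 4, total now 29
augment #4: 6→4→10→11 bottleneck 1, total now 30
augment #5: 6→8→0→3→11 bottleneck 4, total now 34
augment #6: 6→8→1→10→11 bottleneck 2, total now 36
augment #7: 6→8→0→3→7→11 bottleneck 1, total now 37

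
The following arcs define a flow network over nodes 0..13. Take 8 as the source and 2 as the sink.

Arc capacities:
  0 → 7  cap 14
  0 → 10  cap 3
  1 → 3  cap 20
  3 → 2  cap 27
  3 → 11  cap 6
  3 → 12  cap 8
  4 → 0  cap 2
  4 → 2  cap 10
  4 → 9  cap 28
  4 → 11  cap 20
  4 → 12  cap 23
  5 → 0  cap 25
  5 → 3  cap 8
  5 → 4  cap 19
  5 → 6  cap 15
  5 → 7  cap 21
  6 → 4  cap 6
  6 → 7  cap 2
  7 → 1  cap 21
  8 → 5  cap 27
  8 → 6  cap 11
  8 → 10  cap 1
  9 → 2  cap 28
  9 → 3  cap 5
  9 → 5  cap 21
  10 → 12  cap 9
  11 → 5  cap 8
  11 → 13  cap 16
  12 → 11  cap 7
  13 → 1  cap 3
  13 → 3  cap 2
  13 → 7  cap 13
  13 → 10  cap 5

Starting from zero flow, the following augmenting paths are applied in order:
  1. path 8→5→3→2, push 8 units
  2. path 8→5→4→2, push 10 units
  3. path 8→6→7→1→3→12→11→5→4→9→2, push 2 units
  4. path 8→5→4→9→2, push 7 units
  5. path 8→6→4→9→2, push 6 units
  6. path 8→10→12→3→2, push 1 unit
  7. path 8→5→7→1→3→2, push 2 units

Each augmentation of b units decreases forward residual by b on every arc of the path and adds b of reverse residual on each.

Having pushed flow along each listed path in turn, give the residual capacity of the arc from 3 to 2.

after path 1 (8→5→3→2, push 8): res(3,2)=19
after path 2 (8→5→4→2, push 10): res(3,2)=19
after path 3 (8→6→7→1→3→12→11→5→4→9→2, push 2): res(3,2)=19
after path 4 (8→5→4→9→2, push 7): res(3,2)=19
after path 5 (8→6→4→9→2, push 6): res(3,2)=19
after path 6 (8→10→12→3→2, push 1): res(3,2)=18
after path 7 (8→5→7→1→3→2, push 2): res(3,2)=16

Residual capacity of (3,2): 16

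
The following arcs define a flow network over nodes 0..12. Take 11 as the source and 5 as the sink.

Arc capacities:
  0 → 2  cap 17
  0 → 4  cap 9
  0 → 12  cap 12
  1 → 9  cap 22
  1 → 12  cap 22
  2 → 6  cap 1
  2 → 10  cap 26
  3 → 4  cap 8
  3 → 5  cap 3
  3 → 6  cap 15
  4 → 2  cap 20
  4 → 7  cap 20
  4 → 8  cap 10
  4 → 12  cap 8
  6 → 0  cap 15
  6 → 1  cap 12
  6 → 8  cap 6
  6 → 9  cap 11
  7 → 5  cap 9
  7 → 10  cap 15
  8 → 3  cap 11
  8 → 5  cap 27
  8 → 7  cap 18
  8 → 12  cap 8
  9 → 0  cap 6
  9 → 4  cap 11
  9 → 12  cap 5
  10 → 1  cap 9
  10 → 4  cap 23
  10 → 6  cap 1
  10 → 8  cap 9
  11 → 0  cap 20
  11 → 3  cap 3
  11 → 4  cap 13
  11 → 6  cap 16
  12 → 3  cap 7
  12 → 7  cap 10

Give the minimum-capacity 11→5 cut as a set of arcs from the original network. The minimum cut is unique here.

Min-cut arcs: {(3,5), (4,8), (6,8), (7,5), (10,8)} (total capacity 37)

augment #1: 11→3→5 push 3
augment #2: 11→4→7→5 push 9
augment #3: 11→4→8→5 push 4
augment #4: 11→6→8→5 push 6
augment #5: 11→0→4→8→5 push 6
augment #6: 11→0→2→10→8→5 push 9
max flow = 37; residual-reachable set from 11 gives S-side
cut edges (S→T): {(3,5), (4,8), (6,8), (7,5), (10,8)} total cap 37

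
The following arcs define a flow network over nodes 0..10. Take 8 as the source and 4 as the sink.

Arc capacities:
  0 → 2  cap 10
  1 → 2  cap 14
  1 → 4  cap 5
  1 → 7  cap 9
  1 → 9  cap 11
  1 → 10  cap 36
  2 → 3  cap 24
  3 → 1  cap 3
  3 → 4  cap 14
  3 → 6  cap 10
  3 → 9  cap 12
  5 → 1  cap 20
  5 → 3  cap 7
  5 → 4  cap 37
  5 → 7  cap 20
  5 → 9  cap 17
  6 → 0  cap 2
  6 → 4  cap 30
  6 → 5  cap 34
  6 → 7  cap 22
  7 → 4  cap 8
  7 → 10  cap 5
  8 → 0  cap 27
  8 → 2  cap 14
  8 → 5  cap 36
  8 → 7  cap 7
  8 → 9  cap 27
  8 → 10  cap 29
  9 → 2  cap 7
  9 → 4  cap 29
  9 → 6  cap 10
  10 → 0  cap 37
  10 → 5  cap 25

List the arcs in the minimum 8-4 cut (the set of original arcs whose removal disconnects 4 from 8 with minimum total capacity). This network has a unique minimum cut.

augment #1: 8→5→4 push 36
augment #2: 8→7→4 push 7
augment #3: 8→9→4 push 27
augment #4: 8→2→3→4 push 14
augment #5: 8→10→5→4 push 1
augment #6: 8→10→5→1→4 push 5
augment #7: 8→10→5→7→4 push 1
augment #8: 8→10→5→9→4 push 2
augment #9: 8→0→2→3→6→4 push 10
augment #10: 8→10→5→9→6→4 push 10
max flow = 113; residual-reachable set from 8 gives S-side
cut edges (S→T): {(1,4), (3,4), (3,6), (5,4), (7,4), (9,4), (9,6)} total cap 113

Min-cut arcs: {(1,4), (3,4), (3,6), (5,4), (7,4), (9,4), (9,6)} (total capacity 113)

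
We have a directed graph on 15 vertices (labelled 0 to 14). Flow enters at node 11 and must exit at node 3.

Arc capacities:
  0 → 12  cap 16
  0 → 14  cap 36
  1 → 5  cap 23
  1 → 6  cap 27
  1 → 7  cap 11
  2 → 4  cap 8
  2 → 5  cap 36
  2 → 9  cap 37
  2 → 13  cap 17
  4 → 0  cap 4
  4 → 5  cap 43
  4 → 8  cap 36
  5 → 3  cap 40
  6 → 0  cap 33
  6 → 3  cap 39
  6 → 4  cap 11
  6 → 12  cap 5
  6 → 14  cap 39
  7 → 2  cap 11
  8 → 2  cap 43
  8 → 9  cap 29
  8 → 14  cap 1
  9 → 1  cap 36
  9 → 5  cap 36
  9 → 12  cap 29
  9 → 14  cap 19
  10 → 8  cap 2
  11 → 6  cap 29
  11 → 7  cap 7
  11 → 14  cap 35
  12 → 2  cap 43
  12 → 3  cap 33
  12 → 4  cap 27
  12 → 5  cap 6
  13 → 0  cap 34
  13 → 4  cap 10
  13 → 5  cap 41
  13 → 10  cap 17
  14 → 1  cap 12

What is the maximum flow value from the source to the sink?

augment #1: 11→6→3 bottleneck 29, total now 29
augment #2: 11→7→2→5→3 bottleneck 7, total now 36
augment #3: 11→14→1→5→3 bottleneck 12, total now 48

Maximum flow value: 48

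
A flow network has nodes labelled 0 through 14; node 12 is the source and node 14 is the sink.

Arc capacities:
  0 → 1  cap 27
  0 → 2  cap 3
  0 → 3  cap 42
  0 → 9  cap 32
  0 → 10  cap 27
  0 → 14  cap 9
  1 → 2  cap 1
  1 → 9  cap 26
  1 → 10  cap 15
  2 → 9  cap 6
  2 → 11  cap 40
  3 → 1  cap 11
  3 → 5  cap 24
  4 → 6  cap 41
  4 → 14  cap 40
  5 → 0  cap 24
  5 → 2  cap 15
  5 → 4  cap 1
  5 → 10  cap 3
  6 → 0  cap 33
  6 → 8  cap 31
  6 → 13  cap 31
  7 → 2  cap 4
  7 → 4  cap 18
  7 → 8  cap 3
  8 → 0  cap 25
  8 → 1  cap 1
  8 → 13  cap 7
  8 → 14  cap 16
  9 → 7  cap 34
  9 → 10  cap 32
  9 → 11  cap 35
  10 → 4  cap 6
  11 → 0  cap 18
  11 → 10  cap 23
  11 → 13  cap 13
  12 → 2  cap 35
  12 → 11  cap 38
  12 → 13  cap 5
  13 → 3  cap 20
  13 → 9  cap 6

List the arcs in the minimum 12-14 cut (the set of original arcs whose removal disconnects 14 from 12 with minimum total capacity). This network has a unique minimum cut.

augment #1: 12→11→0→14 push 9
augment #2: 12→11→10→4→14 push 6
augment #3: 12→2→9→7→4→14 push 6
augment #4: 12→13→3→5→4→14 push 1
augment #5: 12→13→9→7→4→14 push 4
augment #6: 12→11→0→9→7→4→14 push 8
augment #7: 12→11→0→9→7→8→14 push 1
augment #8: 12→11→13→9→7→8→14 push 2
max flow = 37; residual-reachable set from 12 gives S-side
cut edges (S→T): {(0,14), (5,4), (7,4), (7,8), (10,4)} total cap 37

Min-cut arcs: {(0,14), (5,4), (7,4), (7,8), (10,4)} (total capacity 37)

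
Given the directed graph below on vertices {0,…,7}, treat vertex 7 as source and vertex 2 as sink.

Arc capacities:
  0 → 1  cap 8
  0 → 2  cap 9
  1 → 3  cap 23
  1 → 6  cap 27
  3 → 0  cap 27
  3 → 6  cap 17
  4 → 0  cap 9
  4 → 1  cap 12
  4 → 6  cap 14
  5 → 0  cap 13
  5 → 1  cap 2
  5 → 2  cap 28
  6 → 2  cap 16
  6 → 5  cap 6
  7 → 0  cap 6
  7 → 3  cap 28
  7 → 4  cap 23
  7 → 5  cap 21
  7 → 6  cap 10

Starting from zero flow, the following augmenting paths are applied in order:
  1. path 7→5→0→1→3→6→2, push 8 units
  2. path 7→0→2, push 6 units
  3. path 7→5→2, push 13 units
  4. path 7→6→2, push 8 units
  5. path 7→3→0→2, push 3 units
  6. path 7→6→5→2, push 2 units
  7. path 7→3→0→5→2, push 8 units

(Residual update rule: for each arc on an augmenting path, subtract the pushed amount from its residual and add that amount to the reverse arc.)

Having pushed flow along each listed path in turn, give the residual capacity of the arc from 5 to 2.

after path 1 (7→5→0→1→3→6→2, push 8): res(5,2)=28
after path 2 (7→0→2, push 6): res(5,2)=28
after path 3 (7→5→2, push 13): res(5,2)=15
after path 4 (7→6→2, push 8): res(5,2)=15
after path 5 (7→3→0→2, push 3): res(5,2)=15
after path 6 (7→6→5→2, push 2): res(5,2)=13
after path 7 (7→3→0→5→2, push 8): res(5,2)=5

Residual capacity of (5,2): 5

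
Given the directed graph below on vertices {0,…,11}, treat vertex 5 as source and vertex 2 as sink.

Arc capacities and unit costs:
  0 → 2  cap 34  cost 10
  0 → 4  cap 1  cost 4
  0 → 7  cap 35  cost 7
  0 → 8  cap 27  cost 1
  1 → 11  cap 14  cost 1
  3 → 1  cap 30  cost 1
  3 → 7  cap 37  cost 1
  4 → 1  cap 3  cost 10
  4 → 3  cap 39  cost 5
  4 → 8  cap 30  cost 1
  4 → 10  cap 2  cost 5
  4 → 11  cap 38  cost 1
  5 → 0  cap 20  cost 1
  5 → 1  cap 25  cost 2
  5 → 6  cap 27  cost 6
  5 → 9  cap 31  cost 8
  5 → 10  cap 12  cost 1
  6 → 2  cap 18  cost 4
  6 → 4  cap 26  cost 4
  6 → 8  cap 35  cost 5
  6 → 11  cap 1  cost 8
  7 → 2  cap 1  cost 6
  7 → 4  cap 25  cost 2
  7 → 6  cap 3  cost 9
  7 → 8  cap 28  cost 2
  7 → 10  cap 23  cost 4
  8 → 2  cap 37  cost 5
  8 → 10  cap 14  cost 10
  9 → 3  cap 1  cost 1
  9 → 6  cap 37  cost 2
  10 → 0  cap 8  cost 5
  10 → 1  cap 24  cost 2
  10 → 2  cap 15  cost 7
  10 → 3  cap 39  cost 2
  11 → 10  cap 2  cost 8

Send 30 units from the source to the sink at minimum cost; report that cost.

Minimum cost for 30 units: 220

shortest-cost path #1: 5→0→8→2 push 20 @ unit cost 7 (adds 140)
shortest-cost path #2: 5→10→2 push 10 @ unit cost 8 (adds 80)
total cost = 220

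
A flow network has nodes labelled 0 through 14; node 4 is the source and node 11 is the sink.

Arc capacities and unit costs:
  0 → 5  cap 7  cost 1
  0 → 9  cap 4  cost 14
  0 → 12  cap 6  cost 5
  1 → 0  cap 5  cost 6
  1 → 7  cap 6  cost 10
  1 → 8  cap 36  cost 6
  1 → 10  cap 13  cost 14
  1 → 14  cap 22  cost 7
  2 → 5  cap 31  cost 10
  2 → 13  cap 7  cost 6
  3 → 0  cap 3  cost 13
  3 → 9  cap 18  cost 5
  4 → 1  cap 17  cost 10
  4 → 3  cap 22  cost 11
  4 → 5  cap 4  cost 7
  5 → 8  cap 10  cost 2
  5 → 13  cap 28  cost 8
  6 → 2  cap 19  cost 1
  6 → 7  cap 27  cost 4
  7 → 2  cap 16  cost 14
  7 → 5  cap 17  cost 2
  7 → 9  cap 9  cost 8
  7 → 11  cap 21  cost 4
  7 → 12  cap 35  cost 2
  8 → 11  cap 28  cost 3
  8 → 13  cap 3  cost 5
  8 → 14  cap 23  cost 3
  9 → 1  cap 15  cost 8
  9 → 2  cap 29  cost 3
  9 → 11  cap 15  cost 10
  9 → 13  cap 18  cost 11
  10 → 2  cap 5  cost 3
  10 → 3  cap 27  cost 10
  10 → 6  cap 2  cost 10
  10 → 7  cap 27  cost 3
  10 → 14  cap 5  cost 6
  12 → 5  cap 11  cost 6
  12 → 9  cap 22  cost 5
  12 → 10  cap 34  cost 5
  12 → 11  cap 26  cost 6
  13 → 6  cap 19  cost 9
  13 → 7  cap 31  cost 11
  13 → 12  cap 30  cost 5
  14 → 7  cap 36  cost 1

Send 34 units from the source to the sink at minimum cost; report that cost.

Minimum cost for 34 units: 709

shortest-cost path #1: 4→5→8→11 push 4 @ unit cost 12 (adds 48)
shortest-cost path #2: 4→1→8→11 push 17 @ unit cost 19 (adds 323)
shortest-cost path #3: 4→3→9→11 push 13 @ unit cost 26 (adds 338)
total cost = 709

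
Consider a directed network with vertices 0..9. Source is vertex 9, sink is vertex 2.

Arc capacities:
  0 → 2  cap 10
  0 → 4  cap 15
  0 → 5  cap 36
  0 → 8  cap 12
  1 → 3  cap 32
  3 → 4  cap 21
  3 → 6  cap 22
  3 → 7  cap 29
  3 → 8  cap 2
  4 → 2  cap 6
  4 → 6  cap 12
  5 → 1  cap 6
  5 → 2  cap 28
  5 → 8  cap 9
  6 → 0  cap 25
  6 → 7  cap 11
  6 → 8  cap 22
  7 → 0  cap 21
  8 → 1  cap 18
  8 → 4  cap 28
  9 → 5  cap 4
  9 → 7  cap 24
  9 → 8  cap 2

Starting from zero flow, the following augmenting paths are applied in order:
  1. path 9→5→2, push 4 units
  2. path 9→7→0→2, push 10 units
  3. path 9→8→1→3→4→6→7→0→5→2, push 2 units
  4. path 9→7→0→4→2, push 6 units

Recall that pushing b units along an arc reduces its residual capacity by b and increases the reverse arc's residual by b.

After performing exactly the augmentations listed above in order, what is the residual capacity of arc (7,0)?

after path 1 (9→5→2, push 4): res(7,0)=21
after path 2 (9→7→0→2, push 10): res(7,0)=11
after path 3 (9→8→1→3→4→6→7→0→5→2, push 2): res(7,0)=9
after path 4 (9→7→0→4→2, push 6): res(7,0)=3

Residual capacity of (7,0): 3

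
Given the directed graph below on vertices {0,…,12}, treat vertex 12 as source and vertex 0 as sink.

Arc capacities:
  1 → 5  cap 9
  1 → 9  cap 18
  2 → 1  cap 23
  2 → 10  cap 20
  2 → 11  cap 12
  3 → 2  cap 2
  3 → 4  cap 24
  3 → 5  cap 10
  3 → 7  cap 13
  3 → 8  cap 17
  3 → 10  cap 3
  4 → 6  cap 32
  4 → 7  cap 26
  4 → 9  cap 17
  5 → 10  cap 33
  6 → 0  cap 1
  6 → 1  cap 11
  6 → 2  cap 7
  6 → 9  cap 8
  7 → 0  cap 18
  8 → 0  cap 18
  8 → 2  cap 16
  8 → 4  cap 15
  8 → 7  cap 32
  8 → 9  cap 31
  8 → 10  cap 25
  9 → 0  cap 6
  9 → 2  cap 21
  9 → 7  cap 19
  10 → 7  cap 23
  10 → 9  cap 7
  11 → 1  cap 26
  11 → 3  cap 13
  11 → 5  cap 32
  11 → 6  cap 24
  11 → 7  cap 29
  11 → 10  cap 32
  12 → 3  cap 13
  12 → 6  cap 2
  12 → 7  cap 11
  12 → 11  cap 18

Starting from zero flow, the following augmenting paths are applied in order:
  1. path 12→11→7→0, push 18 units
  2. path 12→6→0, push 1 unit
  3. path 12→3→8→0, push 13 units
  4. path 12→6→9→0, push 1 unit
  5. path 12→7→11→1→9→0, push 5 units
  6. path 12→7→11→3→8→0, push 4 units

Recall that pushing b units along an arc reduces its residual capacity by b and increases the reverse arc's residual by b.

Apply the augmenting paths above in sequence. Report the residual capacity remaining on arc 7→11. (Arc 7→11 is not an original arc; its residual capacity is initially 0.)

Residual capacity of (7,11): 9

after path 1 (12→11→7→0, push 18): res(7,11)=18
after path 2 (12→6→0, push 1): res(7,11)=18
after path 3 (12→3→8→0, push 13): res(7,11)=18
after path 4 (12→6→9→0, push 1): res(7,11)=18
after path 5 (12→7→11→1→9→0, push 5): res(7,11)=13
after path 6 (12→7→11→3→8→0, push 4): res(7,11)=9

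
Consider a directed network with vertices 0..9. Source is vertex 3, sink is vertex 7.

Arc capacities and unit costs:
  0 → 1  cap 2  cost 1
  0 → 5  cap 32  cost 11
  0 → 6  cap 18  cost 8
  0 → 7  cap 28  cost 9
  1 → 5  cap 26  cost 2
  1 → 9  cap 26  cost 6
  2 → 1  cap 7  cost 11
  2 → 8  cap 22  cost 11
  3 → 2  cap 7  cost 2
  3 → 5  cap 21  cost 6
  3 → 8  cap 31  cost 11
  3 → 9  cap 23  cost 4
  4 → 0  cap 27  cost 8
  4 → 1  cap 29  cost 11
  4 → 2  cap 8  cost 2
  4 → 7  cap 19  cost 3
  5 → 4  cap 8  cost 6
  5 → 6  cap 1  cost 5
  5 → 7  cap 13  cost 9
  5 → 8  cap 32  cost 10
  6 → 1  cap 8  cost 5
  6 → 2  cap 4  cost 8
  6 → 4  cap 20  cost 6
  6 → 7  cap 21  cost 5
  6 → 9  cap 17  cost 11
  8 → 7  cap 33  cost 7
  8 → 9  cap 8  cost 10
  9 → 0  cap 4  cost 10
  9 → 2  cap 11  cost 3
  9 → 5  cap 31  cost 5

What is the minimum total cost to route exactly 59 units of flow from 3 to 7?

Minimum cost for 59 units: 1024

shortest-cost path #1: 3→5→7 push 13 @ unit cost 15 (adds 195)
shortest-cost path #2: 3→5→4→7 push 8 @ unit cost 15 (adds 120)
shortest-cost path #3: 3→8→7 push 31 @ unit cost 18 (adds 558)
shortest-cost path #4: 3→9→5→6→7 push 1 @ unit cost 19 (adds 19)
shortest-cost path #5: 3→2→8→7 push 2 @ unit cost 20 (adds 40)
shortest-cost path #6: 3→9→0→7 push 4 @ unit cost 23 (adds 92)
total cost = 1024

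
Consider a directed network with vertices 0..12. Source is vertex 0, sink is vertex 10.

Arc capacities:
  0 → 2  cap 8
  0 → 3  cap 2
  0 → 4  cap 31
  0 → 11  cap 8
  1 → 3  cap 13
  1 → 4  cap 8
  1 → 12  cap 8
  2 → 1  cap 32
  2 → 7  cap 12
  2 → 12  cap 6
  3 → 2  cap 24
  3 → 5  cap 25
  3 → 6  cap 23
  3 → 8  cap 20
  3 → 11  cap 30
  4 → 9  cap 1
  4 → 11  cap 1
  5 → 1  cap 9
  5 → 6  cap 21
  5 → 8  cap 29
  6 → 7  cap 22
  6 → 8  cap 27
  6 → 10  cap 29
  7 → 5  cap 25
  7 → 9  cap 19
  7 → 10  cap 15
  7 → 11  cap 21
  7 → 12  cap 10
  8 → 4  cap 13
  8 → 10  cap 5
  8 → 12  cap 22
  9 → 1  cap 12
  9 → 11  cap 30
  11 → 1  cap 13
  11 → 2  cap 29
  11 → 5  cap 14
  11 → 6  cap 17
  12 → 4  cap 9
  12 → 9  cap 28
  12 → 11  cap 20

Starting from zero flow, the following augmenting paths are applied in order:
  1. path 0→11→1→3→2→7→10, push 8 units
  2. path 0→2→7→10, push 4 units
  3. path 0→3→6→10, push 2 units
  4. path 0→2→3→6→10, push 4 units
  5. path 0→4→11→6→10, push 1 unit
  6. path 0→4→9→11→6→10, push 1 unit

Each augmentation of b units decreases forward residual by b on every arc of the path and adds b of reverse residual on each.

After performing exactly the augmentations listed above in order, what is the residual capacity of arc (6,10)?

after path 1 (0→11→1→3→2→7→10, push 8): res(6,10)=29
after path 2 (0→2→7→10, push 4): res(6,10)=29
after path 3 (0→3→6→10, push 2): res(6,10)=27
after path 4 (0→2→3→6→10, push 4): res(6,10)=23
after path 5 (0→4→11→6→10, push 1): res(6,10)=22
after path 6 (0→4→9→11→6→10, push 1): res(6,10)=21

Residual capacity of (6,10): 21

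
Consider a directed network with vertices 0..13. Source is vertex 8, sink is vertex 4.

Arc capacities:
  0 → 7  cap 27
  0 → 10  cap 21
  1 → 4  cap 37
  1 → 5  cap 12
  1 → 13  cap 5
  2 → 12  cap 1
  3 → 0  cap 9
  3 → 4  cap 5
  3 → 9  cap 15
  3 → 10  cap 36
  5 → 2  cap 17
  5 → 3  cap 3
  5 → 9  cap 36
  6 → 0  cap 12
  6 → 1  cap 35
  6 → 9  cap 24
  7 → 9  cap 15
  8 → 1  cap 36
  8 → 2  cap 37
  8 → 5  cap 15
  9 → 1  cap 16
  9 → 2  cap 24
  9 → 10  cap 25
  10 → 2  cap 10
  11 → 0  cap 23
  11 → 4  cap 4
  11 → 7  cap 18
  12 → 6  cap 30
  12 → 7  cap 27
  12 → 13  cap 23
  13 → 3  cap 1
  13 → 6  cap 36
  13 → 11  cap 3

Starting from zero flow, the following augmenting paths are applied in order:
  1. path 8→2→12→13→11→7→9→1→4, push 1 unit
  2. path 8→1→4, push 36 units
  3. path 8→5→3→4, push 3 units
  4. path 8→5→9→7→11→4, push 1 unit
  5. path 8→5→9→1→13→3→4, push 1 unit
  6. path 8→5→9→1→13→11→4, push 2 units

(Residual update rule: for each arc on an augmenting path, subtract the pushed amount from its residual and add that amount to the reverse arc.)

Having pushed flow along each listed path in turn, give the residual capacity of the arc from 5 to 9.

Residual capacity of (5,9): 32

after path 1 (8→2→12→13→11→7→9→1→4, push 1): res(5,9)=36
after path 2 (8→1→4, push 36): res(5,9)=36
after path 3 (8→5→3→4, push 3): res(5,9)=36
after path 4 (8→5→9→7→11→4, push 1): res(5,9)=35
after path 5 (8→5→9→1→13→3→4, push 1): res(5,9)=34
after path 6 (8→5→9→1→13→11→4, push 2): res(5,9)=32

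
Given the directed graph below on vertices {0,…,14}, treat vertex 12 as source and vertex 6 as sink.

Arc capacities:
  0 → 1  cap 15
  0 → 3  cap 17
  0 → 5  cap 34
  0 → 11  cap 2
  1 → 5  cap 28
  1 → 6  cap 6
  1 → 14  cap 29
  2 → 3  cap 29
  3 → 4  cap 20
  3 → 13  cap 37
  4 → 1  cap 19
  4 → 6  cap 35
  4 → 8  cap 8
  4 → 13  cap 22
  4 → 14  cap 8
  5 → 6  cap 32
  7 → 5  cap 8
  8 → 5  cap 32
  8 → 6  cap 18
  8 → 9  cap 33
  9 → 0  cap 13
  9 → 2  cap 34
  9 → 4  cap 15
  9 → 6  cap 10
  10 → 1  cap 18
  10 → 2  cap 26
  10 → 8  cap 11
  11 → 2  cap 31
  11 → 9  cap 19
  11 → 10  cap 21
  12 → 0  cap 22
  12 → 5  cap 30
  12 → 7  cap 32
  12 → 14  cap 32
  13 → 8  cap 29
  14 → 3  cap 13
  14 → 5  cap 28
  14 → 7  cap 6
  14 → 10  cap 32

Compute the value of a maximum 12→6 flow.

augment #1: 12→5→6 bottleneck 30, total now 30
augment #2: 12→0→1→6 bottleneck 6, total now 36
augment #3: 12→0→5→6 bottleneck 2, total now 38
augment #4: 12→0→3→4→6 bottleneck 14, total now 52
augment #5: 12→14→3→4→6 bottleneck 6, total now 58
augment #6: 12→14→10→8→6 bottleneck 11, total now 69
augment #7: 12→14→3→13→8→6 bottleneck 7, total now 76
augment #8: 12→7→5→0→11→9→6 bottleneck 2, total now 78
augment #9: 12→14→10→2→3→13→8→9→6 bottleneck 8, total now 86

Maximum flow value: 86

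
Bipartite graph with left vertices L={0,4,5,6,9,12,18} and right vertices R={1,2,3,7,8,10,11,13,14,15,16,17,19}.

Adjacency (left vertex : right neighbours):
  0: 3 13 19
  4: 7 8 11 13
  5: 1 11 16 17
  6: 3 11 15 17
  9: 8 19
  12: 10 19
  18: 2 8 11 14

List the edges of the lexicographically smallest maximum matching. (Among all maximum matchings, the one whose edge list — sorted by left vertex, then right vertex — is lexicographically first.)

Lex-smallest maximum matching: {(0,3), (4,7), (5,1), (6,11), (9,8), (12,10), (18,2)}

|M| = 7 (so the lex-smallest maximum matching has 7 edges)
process left vertices in ascending order; for each, take the smallest-labelled available neighbour that still permits 7 edges overall, or leave it unmatched if none does
lex-smallest matching: {0-3, 4-7, 5-1, 6-11, 9-8, 12-10, 18-2}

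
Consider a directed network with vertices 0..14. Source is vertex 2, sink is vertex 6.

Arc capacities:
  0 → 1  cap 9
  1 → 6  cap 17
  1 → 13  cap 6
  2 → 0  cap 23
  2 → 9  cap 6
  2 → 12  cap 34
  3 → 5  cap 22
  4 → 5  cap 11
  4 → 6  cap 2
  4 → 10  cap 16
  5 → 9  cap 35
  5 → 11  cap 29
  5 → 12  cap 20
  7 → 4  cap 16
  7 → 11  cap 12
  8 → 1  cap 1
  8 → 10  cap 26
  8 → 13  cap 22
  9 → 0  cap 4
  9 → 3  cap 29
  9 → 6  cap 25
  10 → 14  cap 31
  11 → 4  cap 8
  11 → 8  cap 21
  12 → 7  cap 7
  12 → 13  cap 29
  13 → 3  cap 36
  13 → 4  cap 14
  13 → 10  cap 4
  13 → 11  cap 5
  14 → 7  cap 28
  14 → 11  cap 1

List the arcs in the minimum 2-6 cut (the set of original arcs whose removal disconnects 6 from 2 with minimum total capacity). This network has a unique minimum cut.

Min-cut arcs: {(0,1), (4,6), (8,1), (9,6)} (total capacity 37)

augment #1: 2→9→6 push 6
augment #2: 2→0→1→6 push 9
augment #3: 2→12→7→4→6 push 2
augment #4: 2→12→7→4→5→9→6 push 5
augment #5: 2→12→13→3→5→9→6 push 14
augment #6: 2→12→13→11→8→1→6 push 1
max flow = 37; residual-reachable set from 2 gives S-side
cut edges (S→T): {(0,1), (4,6), (8,1), (9,6)} total cap 37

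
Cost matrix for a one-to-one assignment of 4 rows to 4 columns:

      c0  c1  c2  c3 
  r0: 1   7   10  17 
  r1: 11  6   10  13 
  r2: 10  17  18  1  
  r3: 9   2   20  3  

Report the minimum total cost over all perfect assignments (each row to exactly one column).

Minimum assignment cost: 14

optimal assignment: row0→col0 (cost 1), row1→col2 (cost 10), row2→col3 (cost 1), row3→col1 (cost 2)
total = 1 + 10 + 1 + 2 = 14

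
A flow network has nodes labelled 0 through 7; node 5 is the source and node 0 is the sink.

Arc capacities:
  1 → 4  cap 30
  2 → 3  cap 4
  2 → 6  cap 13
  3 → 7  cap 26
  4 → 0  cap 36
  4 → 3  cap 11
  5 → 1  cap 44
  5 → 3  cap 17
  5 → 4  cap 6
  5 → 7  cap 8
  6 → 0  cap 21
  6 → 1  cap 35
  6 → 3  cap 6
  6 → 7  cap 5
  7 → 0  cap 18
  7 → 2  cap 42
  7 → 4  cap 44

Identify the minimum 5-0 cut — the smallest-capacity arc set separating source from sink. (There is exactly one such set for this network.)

augment #1: 5→4→0 push 6
augment #2: 5→7→0 push 8
augment #3: 5→1→4→0 push 30
augment #4: 5→3→7→0 push 10
augment #5: 5→3→7→2→6→0 push 7
max flow = 61; residual-reachable set from 5 gives S-side
cut edges (S→T): {(1,4), (5,3), (5,4), (5,7)} total cap 61

Min-cut arcs: {(1,4), (5,3), (5,4), (5,7)} (total capacity 61)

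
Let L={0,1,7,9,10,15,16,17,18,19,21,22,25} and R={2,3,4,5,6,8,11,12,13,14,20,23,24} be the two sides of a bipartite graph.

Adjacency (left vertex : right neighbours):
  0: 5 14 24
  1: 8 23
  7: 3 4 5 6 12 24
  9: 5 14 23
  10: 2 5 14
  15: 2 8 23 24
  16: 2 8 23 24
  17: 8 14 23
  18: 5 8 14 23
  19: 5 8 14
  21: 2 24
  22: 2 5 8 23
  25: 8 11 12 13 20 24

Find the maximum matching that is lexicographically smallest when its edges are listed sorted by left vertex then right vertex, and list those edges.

Lex-smallest maximum matching: {(0,5), (1,8), (7,3), (9,14), (10,2), (15,23), (16,24), (25,11)}

|M| = 8 (so the lex-smallest maximum matching has 8 edges)
process left vertices in ascending order; for each, take the smallest-labelled available neighbour that still permits 8 edges overall, or leave it unmatched if none does
lex-smallest matching: {0-5, 1-8, 7-3, 9-14, 10-2, 15-23, 16-24, 25-11}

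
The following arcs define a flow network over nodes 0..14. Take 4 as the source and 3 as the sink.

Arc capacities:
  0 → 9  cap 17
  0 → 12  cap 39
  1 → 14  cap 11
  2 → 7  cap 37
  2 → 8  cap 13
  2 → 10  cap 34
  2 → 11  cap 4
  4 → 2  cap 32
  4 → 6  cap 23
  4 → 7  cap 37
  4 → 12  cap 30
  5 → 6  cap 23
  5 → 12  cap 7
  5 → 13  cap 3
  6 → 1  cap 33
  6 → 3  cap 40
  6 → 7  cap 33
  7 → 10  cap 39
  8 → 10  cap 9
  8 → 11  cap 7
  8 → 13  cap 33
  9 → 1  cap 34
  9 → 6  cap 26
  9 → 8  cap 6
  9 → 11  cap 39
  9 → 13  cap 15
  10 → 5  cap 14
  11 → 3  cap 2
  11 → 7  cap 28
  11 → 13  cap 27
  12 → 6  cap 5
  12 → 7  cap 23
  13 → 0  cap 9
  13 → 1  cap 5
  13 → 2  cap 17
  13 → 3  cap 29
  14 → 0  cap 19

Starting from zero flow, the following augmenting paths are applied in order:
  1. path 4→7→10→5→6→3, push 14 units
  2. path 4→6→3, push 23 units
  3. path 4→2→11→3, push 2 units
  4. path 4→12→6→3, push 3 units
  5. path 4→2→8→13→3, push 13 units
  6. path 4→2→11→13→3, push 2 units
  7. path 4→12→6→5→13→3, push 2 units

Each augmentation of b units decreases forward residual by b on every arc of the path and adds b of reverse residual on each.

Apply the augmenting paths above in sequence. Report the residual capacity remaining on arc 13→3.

after path 1 (4→7→10→5→6→3, push 14): res(13,3)=29
after path 2 (4→6→3, push 23): res(13,3)=29
after path 3 (4→2→11→3, push 2): res(13,3)=29
after path 4 (4→12→6→3, push 3): res(13,3)=29
after path 5 (4→2→8→13→3, push 13): res(13,3)=16
after path 6 (4→2→11→13→3, push 2): res(13,3)=14
after path 7 (4→12→6→5→13→3, push 2): res(13,3)=12

Residual capacity of (13,3): 12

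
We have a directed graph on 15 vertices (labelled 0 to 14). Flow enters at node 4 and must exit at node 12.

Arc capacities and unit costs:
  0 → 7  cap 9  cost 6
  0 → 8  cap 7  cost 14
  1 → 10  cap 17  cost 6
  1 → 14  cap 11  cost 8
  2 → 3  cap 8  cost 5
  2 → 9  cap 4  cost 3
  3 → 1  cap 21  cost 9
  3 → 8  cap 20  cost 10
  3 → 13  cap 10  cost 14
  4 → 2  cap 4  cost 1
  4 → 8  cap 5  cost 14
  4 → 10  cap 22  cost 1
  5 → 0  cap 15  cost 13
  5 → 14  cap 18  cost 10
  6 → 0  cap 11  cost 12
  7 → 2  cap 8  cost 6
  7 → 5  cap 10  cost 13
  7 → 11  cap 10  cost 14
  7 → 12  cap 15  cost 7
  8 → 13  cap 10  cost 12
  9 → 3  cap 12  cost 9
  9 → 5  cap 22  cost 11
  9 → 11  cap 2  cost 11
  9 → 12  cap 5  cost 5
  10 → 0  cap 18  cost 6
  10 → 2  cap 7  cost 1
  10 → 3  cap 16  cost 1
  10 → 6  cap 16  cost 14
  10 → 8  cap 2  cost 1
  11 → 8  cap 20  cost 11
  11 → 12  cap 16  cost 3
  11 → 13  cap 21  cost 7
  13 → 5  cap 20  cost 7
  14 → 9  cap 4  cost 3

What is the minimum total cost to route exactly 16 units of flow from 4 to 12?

Minimum cost for 16 units: 315

shortest-cost path #1: 4→2→9→12 push 4 @ unit cost 9 (adds 36)
shortest-cost path #2: 4→10→0→7→12 push 9 @ unit cost 20 (adds 180)
shortest-cost path #3: 4→10→3→1→14→9→12 push 1 @ unit cost 27 (adds 27)
shortest-cost path #4: 4→10→3→1→14→9→11→12 push 2 @ unit cost 36 (adds 72)
total cost = 315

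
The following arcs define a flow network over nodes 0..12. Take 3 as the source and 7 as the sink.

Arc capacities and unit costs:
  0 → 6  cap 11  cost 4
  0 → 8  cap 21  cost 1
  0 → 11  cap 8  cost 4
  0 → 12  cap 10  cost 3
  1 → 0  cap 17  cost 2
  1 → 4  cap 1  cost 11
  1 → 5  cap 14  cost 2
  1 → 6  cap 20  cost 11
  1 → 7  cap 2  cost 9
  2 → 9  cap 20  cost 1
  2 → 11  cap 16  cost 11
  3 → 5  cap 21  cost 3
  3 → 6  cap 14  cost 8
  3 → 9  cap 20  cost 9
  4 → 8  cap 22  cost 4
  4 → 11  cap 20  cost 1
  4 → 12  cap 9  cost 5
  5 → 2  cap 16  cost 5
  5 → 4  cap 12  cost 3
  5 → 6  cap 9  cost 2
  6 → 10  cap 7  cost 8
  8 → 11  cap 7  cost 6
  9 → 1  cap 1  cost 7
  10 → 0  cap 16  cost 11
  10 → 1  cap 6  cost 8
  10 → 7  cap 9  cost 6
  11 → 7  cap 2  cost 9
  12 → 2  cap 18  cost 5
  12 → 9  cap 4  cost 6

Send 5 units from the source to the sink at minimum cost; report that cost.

shortest-cost path #1: 3→5→4→11→7 push 2 @ unit cost 16 (adds 32)
shortest-cost path #2: 3→5→6→10→7 push 3 @ unit cost 19 (adds 57)
total cost = 89

Minimum cost for 5 units: 89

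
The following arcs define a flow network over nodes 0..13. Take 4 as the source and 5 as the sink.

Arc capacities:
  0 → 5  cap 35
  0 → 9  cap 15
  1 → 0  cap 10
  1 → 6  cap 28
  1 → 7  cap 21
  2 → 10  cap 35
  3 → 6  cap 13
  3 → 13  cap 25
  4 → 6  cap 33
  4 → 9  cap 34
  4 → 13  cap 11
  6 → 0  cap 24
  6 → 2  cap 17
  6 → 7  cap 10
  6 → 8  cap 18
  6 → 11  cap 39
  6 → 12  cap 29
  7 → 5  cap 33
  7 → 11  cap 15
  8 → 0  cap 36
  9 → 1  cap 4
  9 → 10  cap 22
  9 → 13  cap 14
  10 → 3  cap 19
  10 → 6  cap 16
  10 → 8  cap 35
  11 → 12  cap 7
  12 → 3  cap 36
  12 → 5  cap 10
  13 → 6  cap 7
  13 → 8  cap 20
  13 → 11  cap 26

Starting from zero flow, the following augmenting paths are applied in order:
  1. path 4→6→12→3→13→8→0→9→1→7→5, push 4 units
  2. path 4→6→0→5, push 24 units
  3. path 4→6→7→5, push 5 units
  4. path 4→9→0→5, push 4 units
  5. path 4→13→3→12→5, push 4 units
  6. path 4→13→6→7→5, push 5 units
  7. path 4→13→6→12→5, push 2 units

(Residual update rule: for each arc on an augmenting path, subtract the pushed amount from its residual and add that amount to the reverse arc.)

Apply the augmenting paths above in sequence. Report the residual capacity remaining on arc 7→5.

Residual capacity of (7,5): 19

after path 1 (4→6→12→3→13→8→0→9→1→7→5, push 4): res(7,5)=29
after path 2 (4→6→0→5, push 24): res(7,5)=29
after path 3 (4→6→7→5, push 5): res(7,5)=24
after path 4 (4→9→0→5, push 4): res(7,5)=24
after path 5 (4→13→3→12→5, push 4): res(7,5)=24
after path 6 (4→13→6→7→5, push 5): res(7,5)=19
after path 7 (4→13→6→12→5, push 2): res(7,5)=19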